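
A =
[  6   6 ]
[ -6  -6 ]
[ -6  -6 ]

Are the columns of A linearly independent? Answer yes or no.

no

Row reduce A to echelon form.
R2 ← R2 + R1: [0, 0]
R3 ← R3 + R1: [0, 0]
1 pivot among 2 columns.
Only 1 < 2 pivot columns, so the columns are linearly dependent.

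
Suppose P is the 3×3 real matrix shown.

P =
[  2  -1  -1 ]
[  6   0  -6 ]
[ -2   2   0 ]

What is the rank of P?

Row reduce to echelon form.
R2 ← R2 − (3)·R1: [0, 3, -3]
R3 ← R3 + R1: [0, 1, -1]
R3 ← R3 − (1/3)·R2: [0, 0, 0]
Echelon form has 2 nonzero rows, so rank(P) = 2.

2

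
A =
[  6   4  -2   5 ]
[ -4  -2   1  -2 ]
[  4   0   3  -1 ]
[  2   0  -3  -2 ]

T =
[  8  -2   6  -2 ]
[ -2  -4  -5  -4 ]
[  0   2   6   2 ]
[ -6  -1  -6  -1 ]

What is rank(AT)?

First compute AT:
[[ 10, -37, -26, -37],
 [-16,  20,   4,  20],
 [ 38,  -1,  48,  -1],
 [ 28,  -8,   6,  -8]]
Now row reduce the product.
R2 ← R2 + (8/5)·R1: [0, -196/5, -188/5, -196/5]
R3 ← R3 − (19/5)·R1: [0, 698/5, 734/5, 698/5]
R4 ← R4 − (14/5)·R1: [0, 478/5, 394/5, 478/5]
R3 ← R3 + (349/98)·R2: [0, 0, 632/49, 0]
R4 ← R4 + (239/98)·R2: [0, 0, -632/49, 0]
R4 ← R4 + R3: [0, 0, 0, 0]
3 nonzero rows, so rank(AT) = 3.

3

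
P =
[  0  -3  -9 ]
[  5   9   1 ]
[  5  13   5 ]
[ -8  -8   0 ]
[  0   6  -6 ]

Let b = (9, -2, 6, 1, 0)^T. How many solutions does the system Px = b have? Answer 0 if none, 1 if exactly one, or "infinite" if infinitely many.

0

Row reduce the augmented matrix [P | b].
Swap R1 ↔ R2
R3 ← R3 − R1: [0, 4, 4, 8]
R4 ← R4 + (8/5)·R1: [0, 32/5, 8/5, -11/5]
R3 ← R3 + (4/3)·R2: [0, 0, -8, 20]
R4 ← R4 + (32/15)·R2: [0, 0, -88/5, 17]
R5 ← R5 + (2)·R2: [0, 0, -24, 18]
R4 ← R4 − (11/5)·R3: [0, 0, 0, -27]
R5 ← R5 − (3)·R3: [0, 0, 0, -42]
R5 ← R5 − (14/9)·R4: [0, 0, 0, 0]
The echelon form has 4 nonzero rows; the last pivot sits in the augmented column, so rank(P) = 3 but rank([P|b]) = 4.
Since the ranks differ, the system is inconsistent.
It has no solutions.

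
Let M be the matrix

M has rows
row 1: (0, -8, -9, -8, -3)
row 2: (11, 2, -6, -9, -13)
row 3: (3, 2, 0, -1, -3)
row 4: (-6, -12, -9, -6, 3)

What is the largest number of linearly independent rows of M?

2

Row reduce to echelon form.
Swap R1 ↔ R2
R3 ← R3 − (3/11)·R1: [0, 16/11, 18/11, 16/11, 6/11]
R4 ← R4 + (6/11)·R1: [0, -120/11, -135/11, -120/11, -45/11]
R3 ← R3 + (2/11)·R2: [0, 0, 0, 0, 0]
R4 ← R4 − (15/11)·R2: [0, 0, 0, 0, 0]
Echelon form has 2 nonzero rows, so rank(M) = 2.
The rank gives the maximum number of linearly independent rows: 2.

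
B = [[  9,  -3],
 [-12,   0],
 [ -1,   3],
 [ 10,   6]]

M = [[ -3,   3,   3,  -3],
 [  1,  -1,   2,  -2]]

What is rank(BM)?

First compute BM:
[[-30,  30,  21, -21],
 [ 36, -36, -36,  36],
 [  6,  -6,   3,  -3],
 [-24,  24,  42, -42]]
Now row reduce the product.
R2 ← R2 + (6/5)·R1: [0, 0, -54/5, 54/5]
R3 ← R3 + (1/5)·R1: [0, 0, 36/5, -36/5]
R4 ← R4 − (4/5)·R1: [0, 0, 126/5, -126/5]
R3 ← R3 + (2/3)·R2: [0, 0, 0, 0]
R4 ← R4 + (7/3)·R2: [0, 0, 0, 0]
2 nonzero rows, so rank(BM) = 2.

2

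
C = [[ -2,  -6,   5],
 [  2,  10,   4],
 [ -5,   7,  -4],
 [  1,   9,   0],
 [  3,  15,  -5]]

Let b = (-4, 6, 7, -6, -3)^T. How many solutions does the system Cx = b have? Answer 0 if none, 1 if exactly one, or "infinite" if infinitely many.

0

Row reduce the augmented matrix [C | b].
R2 ← R2 + R1: [0, 4, 9, 2]
R3 ← R3 − (5/2)·R1: [0, 22, -33/2, 17]
R4 ← R4 + (1/2)·R1: [0, 6, 5/2, -8]
R5 ← R5 + (3/2)·R1: [0, 6, 5/2, -9]
R3 ← R3 − (11/2)·R2: [0, 0, -66, 6]
R4 ← R4 − (3/2)·R2: [0, 0, -11, -11]
R5 ← R5 − (3/2)·R2: [0, 0, -11, -12]
R4 ← R4 − (1/6)·R3: [0, 0, 0, -12]
R5 ← R5 − (1/6)·R3: [0, 0, 0, -13]
R5 ← R5 − (13/12)·R4: [0, 0, 0, 0]
The echelon form has 4 nonzero rows; the last pivot sits in the augmented column, so rank(C) = 3 but rank([C|b]) = 4.
Since the ranks differ, the system is inconsistent.
It has no solutions.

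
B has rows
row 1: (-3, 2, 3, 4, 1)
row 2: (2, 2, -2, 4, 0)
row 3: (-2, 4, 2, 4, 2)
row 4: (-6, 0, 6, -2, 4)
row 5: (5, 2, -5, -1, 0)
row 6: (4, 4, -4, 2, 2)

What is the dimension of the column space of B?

Row reduce to echelon form.
R2 ← R2 + (2/3)·R1: [0, 10/3, 0, 20/3, 2/3]
R3 ← R3 − (2/3)·R1: [0, 8/3, 0, 4/3, 4/3]
R4 ← R4 − (2)·R1: [0, -4, 0, -10, 2]
R5 ← R5 + (5/3)·R1: [0, 16/3, 0, 17/3, 5/3]
R6 ← R6 + (4/3)·R1: [0, 20/3, 0, 22/3, 10/3]
R3 ← R3 − (4/5)·R2: [0, 0, 0, -4, 4/5]
R4 ← R4 + (6/5)·R2: [0, 0, 0, -2, 14/5]
R5 ← R5 − (8/5)·R2: [0, 0, 0, -5, 3/5]
R6 ← R6 − (2)·R2: [0, 0, 0, -6, 2]
R4 ← R4 − (1/2)·R3: [0, 0, 0, 0, 12/5]
R5 ← R5 − (5/4)·R3: [0, 0, 0, 0, -2/5]
R6 ← R6 − (3/2)·R3: [0, 0, 0, 0, 4/5]
R5 ← R5 + (1/6)·R4: [0, 0, 0, 0, 0]
R6 ← R6 − (1/3)·R4: [0, 0, 0, 0, 0]
Echelon form has 4 nonzero rows, so rank(B) = 4.
The column space has dimension equal to the rank: 4.

4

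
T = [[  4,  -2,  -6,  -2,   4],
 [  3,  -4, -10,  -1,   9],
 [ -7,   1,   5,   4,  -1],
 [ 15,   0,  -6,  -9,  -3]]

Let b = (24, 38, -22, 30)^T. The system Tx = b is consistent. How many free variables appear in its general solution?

Row reduce the augmented matrix [T | b].
R2 ← R2 − (3/4)·R1: [0, -5/2, -11/2, 1/2, 6, 20]
R3 ← R3 + (7/4)·R1: [0, -5/2, -11/2, 1/2, 6, 20]
R4 ← R4 − (15/4)·R1: [0, 15/2, 33/2, -3/2, -18, -60]
R3 ← R3 − R2: [0, 0, 0, 0, 0, 0]
R4 ← R4 + (3)·R2: [0, 0, 0, 0, 0, 0]
The echelon form has 2 nonzero rows, and every pivot lies in the first 5 columns, so rank(T) = rank([T|b]) = 2.
The system is consistent.
Free variables = (unknowns) − (rank) = 5 − 2 = 3.

3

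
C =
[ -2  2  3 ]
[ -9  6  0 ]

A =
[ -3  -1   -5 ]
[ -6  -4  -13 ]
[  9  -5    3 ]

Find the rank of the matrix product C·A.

2

First compute CA:
[[ 21, -21,  -7],
 [ -9, -15, -33]]
Now row reduce the product.
R2 ← R2 + (3/7)·R1: [0, -24, -36]
2 nonzero rows, so rank(CA) = 2.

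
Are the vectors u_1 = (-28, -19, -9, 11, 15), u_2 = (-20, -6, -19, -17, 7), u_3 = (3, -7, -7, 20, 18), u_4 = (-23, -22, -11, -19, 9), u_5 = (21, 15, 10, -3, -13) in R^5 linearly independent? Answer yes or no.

yes

Form the matrix with these vectors as rows and row reduce.
R2 ← R2 − (5/7)·R1: [0, 53/7, -88/7, -174/7, -26/7]
R3 ← R3 + (3/28)·R1: [0, -253/28, -223/28, 593/28, 549/28]
R4 ← R4 − (23/28)·R1: [0, -179/28, -101/28, -785/28, -93/28]
R5 ← R5 + (3/4)·R1: [0, 3/4, 13/4, 21/4, -7/4]
R3 ← R3 + (253/212)·R2: [0, 0, -4869/212, -1799/212, 3217/212]
R4 ← R4 + (179/212)·R2: [0, 0, -3015/212, -10393/212, -1369/212]
R5 ← R5 − (21/212)·R2: [0, 0, 953/212, 1635/212, -293/212]
R4 ← R4 − (335/541)·R3: [0, 0, 0, -23679/541, -8577/541]
R5 ← R5 + (953/4869)·R3: [0, 0, 0, 29464/4869, 7732/4869]
R5 ← R5 + (29464/213111)·R4: [0, 0, 0, 0, -14300/23679]
5 nonzero rows, so the 5 vectors span a space of dimension 5.
Since 5 = 5, the vectors are linearly independent.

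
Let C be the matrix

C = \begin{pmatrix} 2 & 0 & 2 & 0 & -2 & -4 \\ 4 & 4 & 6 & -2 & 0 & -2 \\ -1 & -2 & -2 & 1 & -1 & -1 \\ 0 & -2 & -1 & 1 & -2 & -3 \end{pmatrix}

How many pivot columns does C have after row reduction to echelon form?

2

Row reduce to echelon form.
R2 ← R2 − (2)·R1: [0, 4, 2, -2, 4, 6]
R3 ← R3 + (1/2)·R1: [0, -2, -1, 1, -2, -3]
R3 ← R3 + (1/2)·R2: [0, 0, 0, 0, 0, 0]
R4 ← R4 + (1/2)·R2: [0, 0, 0, 0, 0, 0]
Echelon form has 2 nonzero rows, so rank(C) = 2.
Each nonzero row contributes one pivot column: 2 pivot columns.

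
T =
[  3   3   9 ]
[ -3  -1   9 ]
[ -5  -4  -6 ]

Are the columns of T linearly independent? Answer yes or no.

no

Row reduce T to echelon form.
R2 ← R2 + R1: [0, 2, 18]
R3 ← R3 + (5/3)·R1: [0, 1, 9]
R3 ← R3 − (1/2)·R2: [0, 0, 0]
2 pivots among 3 columns.
Only 2 < 3 pivot columns, so the columns are linearly dependent.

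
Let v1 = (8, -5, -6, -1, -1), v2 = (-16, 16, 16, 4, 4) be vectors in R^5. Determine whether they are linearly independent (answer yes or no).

yes

Form the matrix with these vectors as rows and row reduce.
R2 ← R2 + (2)·R1: [0, 6, 4, 2, 2]
2 nonzero rows, so the 2 vectors span a space of dimension 2.
Since 2 = 2, the vectors are linearly independent.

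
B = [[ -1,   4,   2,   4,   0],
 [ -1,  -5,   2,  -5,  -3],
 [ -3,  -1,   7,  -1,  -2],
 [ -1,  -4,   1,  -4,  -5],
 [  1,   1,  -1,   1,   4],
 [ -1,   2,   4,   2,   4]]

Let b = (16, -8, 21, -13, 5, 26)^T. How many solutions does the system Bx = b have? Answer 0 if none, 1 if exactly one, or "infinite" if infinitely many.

Row reduce the augmented matrix [B | b].
R2 ← R2 − R1: [0, -9, 0, -9, -3, -24]
R3 ← R3 − (3)·R1: [0, -13, 1, -13, -2, -27]
R4 ← R4 − R1: [0, -8, -1, -8, -5, -29]
R5 ← R5 + R1: [0, 5, 1, 5, 4, 21]
R6 ← R6 − R1: [0, -2, 2, -2, 4, 10]
R3 ← R3 − (13/9)·R2: [0, 0, 1, 0, 7/3, 23/3]
R4 ← R4 − (8/9)·R2: [0, 0, -1, 0, -7/3, -23/3]
R5 ← R5 + (5/9)·R2: [0, 0, 1, 0, 7/3, 23/3]
R6 ← R6 − (2/9)·R2: [0, 0, 2, 0, 14/3, 46/3]
R4 ← R4 + R3: [0, 0, 0, 0, 0, 0]
R5 ← R5 − R3: [0, 0, 0, 0, 0, 0]
R6 ← R6 − (2)·R3: [0, 0, 0, 0, 0, 0]
The echelon form has 3 nonzero rows, and every pivot lies in the first 5 columns, so rank(B) = rank([B|b]) = 3.
The system is consistent.
rank = 3 < 5 unknowns, so there are infinitely many solutions.

infinite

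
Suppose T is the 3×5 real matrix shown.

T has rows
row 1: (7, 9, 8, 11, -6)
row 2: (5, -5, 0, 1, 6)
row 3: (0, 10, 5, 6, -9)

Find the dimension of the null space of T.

Row reduce to echelon form.
R2 ← R2 − (5/7)·R1: [0, -80/7, -40/7, -48/7, 72/7]
R3 ← R3 + (7/8)·R2: [0, 0, 0, 0, 0]
2 nonzero rows, so rank(T) = 2.
T has 5 columns; by rank–nullity, nullity = 5 − 2 = 3.

3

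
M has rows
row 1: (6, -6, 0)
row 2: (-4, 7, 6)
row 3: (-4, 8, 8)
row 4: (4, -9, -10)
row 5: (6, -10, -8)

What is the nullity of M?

1

Row reduce to echelon form.
R2 ← R2 + (2/3)·R1: [0, 3, 6]
R3 ← R3 + (2/3)·R1: [0, 4, 8]
R4 ← R4 − (2/3)·R1: [0, -5, -10]
R5 ← R5 − R1: [0, -4, -8]
R3 ← R3 − (4/3)·R2: [0, 0, 0]
R4 ← R4 + (5/3)·R2: [0, 0, 0]
R5 ← R5 + (4/3)·R2: [0, 0, 0]
2 nonzero rows, so rank(M) = 2.
M has 3 columns; by rank–nullity, nullity = 3 − 2 = 1.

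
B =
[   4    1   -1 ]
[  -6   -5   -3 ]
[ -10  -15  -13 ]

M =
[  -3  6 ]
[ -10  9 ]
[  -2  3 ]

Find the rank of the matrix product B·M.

First compute BM:
[[-20,  30],
 [ 74, -90],
 [206, -234]]
Now row reduce the product.
R2 ← R2 + (37/10)·R1: [0, 21]
R3 ← R3 + (103/10)·R1: [0, 75]
R3 ← R3 − (25/7)·R2: [0, 0]
2 nonzero rows, so rank(BM) = 2.

2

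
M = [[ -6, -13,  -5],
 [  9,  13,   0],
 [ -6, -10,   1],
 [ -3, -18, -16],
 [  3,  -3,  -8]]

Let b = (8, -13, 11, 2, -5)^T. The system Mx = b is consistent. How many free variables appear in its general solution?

Row reduce the augmented matrix [M | b].
R2 ← R2 + (3/2)·R1: [0, -13/2, -15/2, -1]
R3 ← R3 − R1: [0, 3, 6, 3]
R4 ← R4 − (1/2)·R1: [0, -23/2, -27/2, -2]
R5 ← R5 + (1/2)·R1: [0, -19/2, -21/2, -1]
R3 ← R3 + (6/13)·R2: [0, 0, 33/13, 33/13]
R4 ← R4 − (23/13)·R2: [0, 0, -3/13, -3/13]
R5 ← R5 − (19/13)·R2: [0, 0, 6/13, 6/13]
R4 ← R4 + (1/11)·R3: [0, 0, 0, 0]
R5 ← R5 − (2/11)·R3: [0, 0, 0, 0]
The echelon form has 3 nonzero rows, and every pivot lies in the first 3 columns, so rank(M) = rank([M|b]) = 3.
The system is consistent.
Free variables = (unknowns) − (rank) = 3 − 3 = 0.

0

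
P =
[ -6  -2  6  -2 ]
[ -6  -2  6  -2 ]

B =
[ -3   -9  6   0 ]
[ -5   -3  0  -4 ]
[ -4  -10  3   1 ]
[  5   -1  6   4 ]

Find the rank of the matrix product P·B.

1

First compute PB:
[[ -6,   2, -30,   6],
 [ -6,   2, -30,   6]]
Now row reduce the product.
R2 ← R2 − R1: [0, 0, 0, 0]
1 nonzero row, so rank(PB) = 1.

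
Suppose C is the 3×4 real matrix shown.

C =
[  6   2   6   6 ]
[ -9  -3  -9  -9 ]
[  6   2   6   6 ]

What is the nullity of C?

3

Row reduce to echelon form.
R2 ← R2 + (3/2)·R1: [0, 0, 0, 0]
R3 ← R3 − R1: [0, 0, 0, 0]
1 nonzero row, so rank(C) = 1.
C has 4 columns; by rank–nullity, nullity = 4 − 1 = 3.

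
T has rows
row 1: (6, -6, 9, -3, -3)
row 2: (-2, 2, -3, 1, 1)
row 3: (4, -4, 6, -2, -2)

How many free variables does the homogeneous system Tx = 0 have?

4

Row reduce to echelon form.
R2 ← R2 + (1/3)·R1: [0, 0, 0, 0, 0]
R3 ← R3 − (2/3)·R1: [0, 0, 0, 0, 0]
1 nonzero row, so rank(T) = 1.
T has 5 columns; by rank–nullity, nullity = 5 − 1 = 4.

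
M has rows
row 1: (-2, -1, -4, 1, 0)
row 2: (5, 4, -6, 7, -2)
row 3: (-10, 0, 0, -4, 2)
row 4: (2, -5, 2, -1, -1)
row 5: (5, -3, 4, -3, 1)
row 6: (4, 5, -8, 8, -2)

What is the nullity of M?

1

Row reduce to echelon form.
R2 ← R2 + (5/2)·R1: [0, 3/2, -16, 19/2, -2]
R3 ← R3 − (5)·R1: [0, 5, 20, -9, 2]
R4 ← R4 + R1: [0, -6, -2, 0, -1]
R5 ← R5 + (5/2)·R1: [0, -11/2, -6, -1/2, 1]
R6 ← R6 + (2)·R1: [0, 3, -16, 10, -2]
R3 ← R3 − (10/3)·R2: [0, 0, 220/3, -122/3, 26/3]
R4 ← R4 + (4)·R2: [0, 0, -66, 38, -9]
R5 ← R5 + (11/3)·R2: [0, 0, -194/3, 103/3, -19/3]
R6 ← R6 − (2)·R2: [0, 0, 16, -9, 2]
R4 ← R4 + (9/10)·R3: [0, 0, 0, 7/5, -6/5]
R5 ← R5 + (97/110)·R3: [0, 0, 0, -84/55, 72/55]
R6 ← R6 − (12/55)·R3: [0, 0, 0, -7/55, 6/55]
R5 ← R5 + (12/11)·R4: [0, 0, 0, 0, 0]
R6 ← R6 + (1/11)·R4: [0, 0, 0, 0, 0]
4 nonzero rows, so rank(M) = 4.
M has 5 columns; by rank–nullity, nullity = 5 − 4 = 1.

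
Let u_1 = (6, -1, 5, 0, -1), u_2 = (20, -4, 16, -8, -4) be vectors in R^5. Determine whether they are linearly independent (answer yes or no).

yes

Form the matrix with these vectors as rows and row reduce.
R2 ← R2 − (10/3)·R1: [0, -2/3, -2/3, -8, -2/3]
2 nonzero rows, so the 2 vectors span a space of dimension 2.
Since 2 = 2, the vectors are linearly independent.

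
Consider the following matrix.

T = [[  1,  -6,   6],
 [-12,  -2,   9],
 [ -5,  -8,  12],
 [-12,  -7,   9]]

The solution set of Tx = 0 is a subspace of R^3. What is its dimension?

Row reduce to echelon form.
R2 ← R2 + (12)·R1: [0, -74, 81]
R3 ← R3 + (5)·R1: [0, -38, 42]
R4 ← R4 + (12)·R1: [0, -79, 81]
R3 ← R3 − (19/37)·R2: [0, 0, 15/37]
R4 ← R4 − (79/74)·R2: [0, 0, -405/74]
R4 ← R4 + (27/2)·R3: [0, 0, 0]
3 nonzero rows, so rank(T) = 3.
T has 3 columns; by rank–nullity, nullity = 3 − 3 = 0.

0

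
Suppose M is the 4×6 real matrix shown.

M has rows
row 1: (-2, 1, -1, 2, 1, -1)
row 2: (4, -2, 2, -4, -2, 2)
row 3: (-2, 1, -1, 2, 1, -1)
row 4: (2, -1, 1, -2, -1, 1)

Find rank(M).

Row reduce to echelon form.
R2 ← R2 + (2)·R1: [0, 0, 0, 0, 0, 0]
R3 ← R3 − R1: [0, 0, 0, 0, 0, 0]
R4 ← R4 + R1: [0, 0, 0, 0, 0, 0]
Echelon form has 1 nonzero row, so rank(M) = 1.

1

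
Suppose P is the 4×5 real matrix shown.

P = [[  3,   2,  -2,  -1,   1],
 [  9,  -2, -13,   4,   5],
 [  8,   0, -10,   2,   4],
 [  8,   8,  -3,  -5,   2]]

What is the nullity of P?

Row reduce to echelon form.
R2 ← R2 − (3)·R1: [0, -8, -7, 7, 2]
R3 ← R3 − (8/3)·R1: [0, -16/3, -14/3, 14/3, 4/3]
R4 ← R4 − (8/3)·R1: [0, 8/3, 7/3, -7/3, -2/3]
R3 ← R3 − (2/3)·R2: [0, 0, 0, 0, 0]
R4 ← R4 + (1/3)·R2: [0, 0, 0, 0, 0]
2 nonzero rows, so rank(P) = 2.
P has 5 columns; by rank–nullity, nullity = 5 − 2 = 3.

3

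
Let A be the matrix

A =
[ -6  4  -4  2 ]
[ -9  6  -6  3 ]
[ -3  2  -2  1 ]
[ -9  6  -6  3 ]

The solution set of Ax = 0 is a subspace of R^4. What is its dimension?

Row reduce to echelon form.
R2 ← R2 − (3/2)·R1: [0, 0, 0, 0]
R3 ← R3 − (1/2)·R1: [0, 0, 0, 0]
R4 ← R4 − (3/2)·R1: [0, 0, 0, 0]
1 nonzero row, so rank(A) = 1.
A has 4 columns; by rank–nullity, nullity = 4 − 1 = 3.

3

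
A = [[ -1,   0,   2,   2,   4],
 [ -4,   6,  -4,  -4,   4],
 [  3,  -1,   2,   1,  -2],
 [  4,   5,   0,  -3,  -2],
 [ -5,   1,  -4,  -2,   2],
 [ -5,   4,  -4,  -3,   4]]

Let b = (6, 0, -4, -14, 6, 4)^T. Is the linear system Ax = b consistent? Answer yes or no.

yes

Row reduce the augmented matrix [A | b].
R2 ← R2 − (4)·R1: [0, 6, -12, -12, -12, -24]
R3 ← R3 + (3)·R1: [0, -1, 8, 7, 10, 14]
R4 ← R4 + (4)·R1: [0, 5, 8, 5, 14, 10]
R5 ← R5 − (5)·R1: [0, 1, -14, -12, -18, -24]
R6 ← R6 − (5)·R1: [0, 4, -14, -13, -16, -26]
R3 ← R3 + (1/6)·R2: [0, 0, 6, 5, 8, 10]
R4 ← R4 − (5/6)·R2: [0, 0, 18, 15, 24, 30]
R5 ← R5 − (1/6)·R2: [0, 0, -12, -10, -16, -20]
R6 ← R6 − (2/3)·R2: [0, 0, -6, -5, -8, -10]
R4 ← R4 − (3)·R3: [0, 0, 0, 0, 0, 0]
R5 ← R5 + (2)·R3: [0, 0, 0, 0, 0, 0]
R6 ← R6 + R3: [0, 0, 0, 0, 0, 0]
The echelon form has 3 nonzero rows, and every pivot lies in the first 5 columns, so rank(A) = rank([A|b]) = 3.
The system is consistent.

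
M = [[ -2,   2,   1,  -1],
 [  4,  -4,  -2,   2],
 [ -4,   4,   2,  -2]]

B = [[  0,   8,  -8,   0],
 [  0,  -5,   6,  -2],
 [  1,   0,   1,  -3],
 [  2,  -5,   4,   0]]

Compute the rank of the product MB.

First compute MB:
[[ -1, -21,  25,  -7],
 [  2,  42, -50,  14],
 [ -2, -42,  50, -14]]
Now row reduce the product.
R2 ← R2 + (2)·R1: [0, 0, 0, 0]
R3 ← R3 − (2)·R1: [0, 0, 0, 0]
1 nonzero row, so rank(MB) = 1.

1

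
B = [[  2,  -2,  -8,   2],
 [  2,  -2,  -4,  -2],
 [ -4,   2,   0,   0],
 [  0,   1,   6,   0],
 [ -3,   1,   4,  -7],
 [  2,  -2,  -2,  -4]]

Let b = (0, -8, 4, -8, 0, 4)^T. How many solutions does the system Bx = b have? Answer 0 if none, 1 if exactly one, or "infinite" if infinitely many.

0

Row reduce the augmented matrix [B | b].
R2 ← R2 − R1: [0, 0, 4, -4, -8]
R3 ← R3 + (2)·R1: [0, -2, -16, 4, 4]
R5 ← R5 + (3/2)·R1: [0, -2, -8, -4, 0]
R6 ← R6 − R1: [0, 0, 6, -6, 4]
Swap R2 ↔ R3
R4 ← R4 + (1/2)·R2: [0, 0, -2, 2, -6]
R5 ← R5 − R2: [0, 0, 8, -8, -4]
R4 ← R4 + (1/2)·R3: [0, 0, 0, 0, -10]
R5 ← R5 − (2)·R3: [0, 0, 0, 0, 12]
R6 ← R6 − (3/2)·R3: [0, 0, 0, 0, 16]
R5 ← R5 + (6/5)·R4: [0, 0, 0, 0, 0]
R6 ← R6 + (8/5)·R4: [0, 0, 0, 0, 0]
The echelon form has 4 nonzero rows; the last pivot sits in the augmented column, so rank(B) = 3 but rank([B|b]) = 4.
Since the ranks differ, the system is inconsistent.
It has no solutions.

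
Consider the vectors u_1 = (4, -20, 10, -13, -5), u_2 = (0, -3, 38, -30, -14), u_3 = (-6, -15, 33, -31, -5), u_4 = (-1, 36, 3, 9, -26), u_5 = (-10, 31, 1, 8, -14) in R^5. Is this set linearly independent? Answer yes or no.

yes

Form the matrix with these vectors as rows and row reduce.
R3 ← R3 + (3/2)·R1: [0, -45, 48, -101/2, -25/2]
R4 ← R4 + (1/4)·R1: [0, 31, 11/2, 23/4, -109/4]
R5 ← R5 + (5/2)·R1: [0, -19, 26, -49/2, -53/2]
R3 ← R3 − (15)·R2: [0, 0, -522, 799/2, 395/2]
R4 ← R4 + (31/3)·R2: [0, 0, 2389/6, -1217/4, -2063/12]
R5 ← R5 − (19/3)·R2: [0, 0, -644/3, 331/2, 373/6]
R4 ← R4 + (2389/3132)·R3: [0, 0, 0, 2989/6264, -133231/6264]
R5 ← R5 − (322/783)·R3: [0, 0, 0, 1895/1566, -29837/1566]
R5 ← R5 − (7580/2989)·R4: [0, 0, 0, 0, 2128/61]
5 nonzero rows, so the 5 vectors span a space of dimension 5.
Since 5 = 5, the vectors are linearly independent.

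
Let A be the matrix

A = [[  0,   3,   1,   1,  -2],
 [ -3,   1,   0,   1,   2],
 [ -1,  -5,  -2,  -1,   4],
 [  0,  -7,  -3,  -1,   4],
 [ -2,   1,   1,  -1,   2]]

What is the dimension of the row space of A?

Row reduce to echelon form.
Swap R1 ↔ R2
R3 ← R3 − (1/3)·R1: [0, -16/3, -2, -4/3, 10/3]
R5 ← R5 − (2/3)·R1: [0, 1/3, 1, -5/3, 2/3]
R3 ← R3 + (16/9)·R2: [0, 0, -2/9, 4/9, -2/9]
R4 ← R4 + (7/3)·R2: [0, 0, -2/3, 4/3, -2/3]
R5 ← R5 − (1/9)·R2: [0, 0, 8/9, -16/9, 8/9]
R4 ← R4 − (3)·R3: [0, 0, 0, 0, 0]
R5 ← R5 + (4)·R3: [0, 0, 0, 0, 0]
Echelon form has 3 nonzero rows, so rank(A) = 3.
The row space has dimension equal to the rank: 3.

3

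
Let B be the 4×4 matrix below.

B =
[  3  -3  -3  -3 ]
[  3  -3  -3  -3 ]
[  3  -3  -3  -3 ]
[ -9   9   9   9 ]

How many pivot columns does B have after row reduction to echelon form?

Row reduce to echelon form.
R2 ← R2 − R1: [0, 0, 0, 0]
R3 ← R3 − R1: [0, 0, 0, 0]
R4 ← R4 + (3)·R1: [0, 0, 0, 0]
Echelon form has 1 nonzero row, so rank(B) = 1.
Each nonzero row contributes one pivot column: 1 pivot columns.

1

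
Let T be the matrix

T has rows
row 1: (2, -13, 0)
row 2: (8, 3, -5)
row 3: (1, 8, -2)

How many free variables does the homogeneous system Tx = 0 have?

Row reduce to echelon form.
R2 ← R2 − (4)·R1: [0, 55, -5]
R3 ← R3 − (1/2)·R1: [0, 29/2, -2]
R3 ← R3 − (29/110)·R2: [0, 0, -15/22]
3 nonzero rows, so rank(T) = 3.
T has 3 columns; by rank–nullity, nullity = 3 − 3 = 0.

0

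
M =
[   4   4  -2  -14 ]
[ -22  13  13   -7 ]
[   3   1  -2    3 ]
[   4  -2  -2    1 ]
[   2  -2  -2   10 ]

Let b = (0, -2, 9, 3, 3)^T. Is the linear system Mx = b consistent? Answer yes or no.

no

Row reduce the augmented matrix [M | b].
R2 ← R2 + (11/2)·R1: [0, 35, 2, -84, -2]
R3 ← R3 − (3/4)·R1: [0, -2, -1/2, 27/2, 9]
R4 ← R4 − R1: [0, -6, 0, 15, 3]
R5 ← R5 − (1/2)·R1: [0, -4, -1, 17, 3]
R3 ← R3 + (2/35)·R2: [0, 0, -27/70, 87/10, 311/35]
R4 ← R4 + (6/35)·R2: [0, 0, 12/35, 3/5, 93/35]
R5 ← R5 + (4/35)·R2: [0, 0, -27/35, 37/5, 97/35]
R4 ← R4 + (8/9)·R3: [0, 0, 0, 25/3, 95/9]
R5 ← R5 − (2)·R3: [0, 0, 0, -10, -15]
R5 ← R5 + (6/5)·R4: [0, 0, 0, 0, -7/3]
The echelon form has 5 nonzero rows; the last pivot sits in the augmented column, so rank(M) = 4 but rank([M|b]) = 5.
Since the ranks differ, the system is inconsistent.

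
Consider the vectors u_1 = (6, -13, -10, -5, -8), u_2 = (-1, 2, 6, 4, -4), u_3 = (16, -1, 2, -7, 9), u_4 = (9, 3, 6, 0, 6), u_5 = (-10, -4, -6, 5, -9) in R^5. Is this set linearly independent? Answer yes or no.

Form the matrix with these vectors as rows and row reduce.
R2 ← R2 + (1/6)·R1: [0, -1/6, 13/3, 19/6, -16/3]
R3 ← R3 − (8/3)·R1: [0, 101/3, 86/3, 19/3, 91/3]
R4 ← R4 − (3/2)·R1: [0, 45/2, 21, 15/2, 18]
R5 ← R5 + (5/3)·R1: [0, -77/3, -68/3, -10/3, -67/3]
R3 ← R3 + (202)·R2: [0, 0, 904, 646, -1047]
R4 ← R4 + (135)·R2: [0, 0, 606, 435, -702]
R5 ← R5 − (154)·R2: [0, 0, -690, -491, 799]
R4 ← R4 − (303/452)·R3: [0, 0, 0, 441/226, -63/452]
R5 ← R5 + (345/452)·R3: [0, 0, 0, 469/226, -67/452]
R5 ← R5 − (67/63)·R4: [0, 0, 0, 0, 0]
4 nonzero rows, so the 5 vectors span a space of dimension 4.
Since 4 < 5, the vectors are linearly dependent.

no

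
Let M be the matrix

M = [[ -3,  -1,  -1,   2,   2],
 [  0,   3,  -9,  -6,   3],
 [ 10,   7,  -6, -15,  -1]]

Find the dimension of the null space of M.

Row reduce to echelon form.
R3 ← R3 + (10/3)·R1: [0, 11/3, -28/3, -25/3, 17/3]
R3 ← R3 − (11/9)·R2: [0, 0, 5/3, -1, 2]
3 nonzero rows, so rank(M) = 3.
M has 5 columns; by rank–nullity, nullity = 5 − 3 = 2.

2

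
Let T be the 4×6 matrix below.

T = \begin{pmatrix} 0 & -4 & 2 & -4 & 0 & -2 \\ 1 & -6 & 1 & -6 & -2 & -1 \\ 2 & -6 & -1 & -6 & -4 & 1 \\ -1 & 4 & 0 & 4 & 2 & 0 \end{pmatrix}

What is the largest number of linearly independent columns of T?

2

Row reduce to echelon form.
Swap R1 ↔ R2
R3 ← R3 − (2)·R1: [0, 6, -3, 6, 0, 3]
R4 ← R4 + R1: [0, -2, 1, -2, 0, -1]
R3 ← R3 + (3/2)·R2: [0, 0, 0, 0, 0, 0]
R4 ← R4 − (1/2)·R2: [0, 0, 0, 0, 0, 0]
Echelon form has 2 nonzero rows, so rank(T) = 2.
The rank gives the maximum number of linearly independent columns: 2.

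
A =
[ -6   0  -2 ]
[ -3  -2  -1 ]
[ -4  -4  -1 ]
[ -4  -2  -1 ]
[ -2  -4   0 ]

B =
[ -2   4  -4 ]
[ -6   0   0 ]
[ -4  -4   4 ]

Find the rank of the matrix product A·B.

First compute AB:
[[ 20, -16,  16],
 [ 22,  -8,   8],
 [ 36, -12,  12],
 [ 24, -12,  12],
 [ 28,  -8,   8]]
Now row reduce the product.
R2 ← R2 − (11/10)·R1: [0, 48/5, -48/5]
R3 ← R3 − (9/5)·R1: [0, 84/5, -84/5]
R4 ← R4 − (6/5)·R1: [0, 36/5, -36/5]
R5 ← R5 − (7/5)·R1: [0, 72/5, -72/5]
R3 ← R3 − (7/4)·R2: [0, 0, 0]
R4 ← R4 − (3/4)·R2: [0, 0, 0]
R5 ← R5 − (3/2)·R2: [0, 0, 0]
2 nonzero rows, so rank(AB) = 2.

2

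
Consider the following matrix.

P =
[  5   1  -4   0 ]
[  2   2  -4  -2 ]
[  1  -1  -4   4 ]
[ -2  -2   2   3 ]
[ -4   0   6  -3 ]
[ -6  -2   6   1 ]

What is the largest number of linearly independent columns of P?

3

Row reduce to echelon form.
R2 ← R2 − (2/5)·R1: [0, 8/5, -12/5, -2]
R3 ← R3 − (1/5)·R1: [0, -6/5, -16/5, 4]
R4 ← R4 + (2/5)·R1: [0, -8/5, 2/5, 3]
R5 ← R5 + (4/5)·R1: [0, 4/5, 14/5, -3]
R6 ← R6 + (6/5)·R1: [0, -4/5, 6/5, 1]
R3 ← R3 + (3/4)·R2: [0, 0, -5, 5/2]
R4 ← R4 + R2: [0, 0, -2, 1]
R5 ← R5 − (1/2)·R2: [0, 0, 4, -2]
R6 ← R6 + (1/2)·R2: [0, 0, 0, 0]
R4 ← R4 − (2/5)·R3: [0, 0, 0, 0]
R5 ← R5 + (4/5)·R3: [0, 0, 0, 0]
Echelon form has 3 nonzero rows, so rank(P) = 3.
The rank gives the maximum number of linearly independent columns: 3.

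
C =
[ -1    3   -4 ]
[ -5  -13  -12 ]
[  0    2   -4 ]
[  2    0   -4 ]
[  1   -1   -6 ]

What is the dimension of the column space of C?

3

Row reduce to echelon form.
R2 ← R2 − (5)·R1: [0, -28, 8]
R4 ← R4 + (2)·R1: [0, 6, -12]
R5 ← R5 + R1: [0, 2, -10]
R3 ← R3 + (1/14)·R2: [0, 0, -24/7]
R4 ← R4 + (3/14)·R2: [0, 0, -72/7]
R5 ← R5 + (1/14)·R2: [0, 0, -66/7]
R4 ← R4 − (3)·R3: [0, 0, 0]
R5 ← R5 − (11/4)·R3: [0, 0, 0]
Echelon form has 3 nonzero rows, so rank(C) = 3.
The column space has dimension equal to the rank: 3.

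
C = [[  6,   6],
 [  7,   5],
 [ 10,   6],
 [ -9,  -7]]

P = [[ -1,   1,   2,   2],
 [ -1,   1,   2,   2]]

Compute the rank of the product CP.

1

First compute CP:
[[-12,  12,  24,  24],
 [-12,  12,  24,  24],
 [-16,  16,  32,  32],
 [ 16, -16, -32, -32]]
Now row reduce the product.
R2 ← R2 − R1: [0, 0, 0, 0]
R3 ← R3 − (4/3)·R1: [0, 0, 0, 0]
R4 ← R4 + (4/3)·R1: [0, 0, 0, 0]
1 nonzero row, so rank(CP) = 1.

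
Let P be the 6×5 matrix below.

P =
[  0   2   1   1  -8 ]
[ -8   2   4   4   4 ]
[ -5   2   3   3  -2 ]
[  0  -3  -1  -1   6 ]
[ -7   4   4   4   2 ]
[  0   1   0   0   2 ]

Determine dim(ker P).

2

Row reduce to echelon form.
Swap R1 ↔ R2
R3 ← R3 − (5/8)·R1: [0, 3/4, 1/2, 1/2, -9/2]
R5 ← R5 − (7/8)·R1: [0, 9/4, 1/2, 1/2, -3/2]
R3 ← R3 − (3/8)·R2: [0, 0, 1/8, 1/8, -3/2]
R4 ← R4 + (3/2)·R2: [0, 0, 1/2, 1/2, -6]
R5 ← R5 − (9/8)·R2: [0, 0, -5/8, -5/8, 15/2]
R6 ← R6 − (1/2)·R2: [0, 0, -1/2, -1/2, 6]
R4 ← R4 − (4)·R3: [0, 0, 0, 0, 0]
R5 ← R5 + (5)·R3: [0, 0, 0, 0, 0]
R6 ← R6 + (4)·R3: [0, 0, 0, 0, 0]
3 nonzero rows, so rank(P) = 3.
P has 5 columns; by rank–nullity, nullity = 5 − 3 = 2.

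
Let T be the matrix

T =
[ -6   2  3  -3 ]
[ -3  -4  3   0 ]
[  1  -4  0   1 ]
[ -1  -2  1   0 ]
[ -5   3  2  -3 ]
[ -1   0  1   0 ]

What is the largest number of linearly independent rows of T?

3

Row reduce to echelon form.
R2 ← R2 − (1/2)·R1: [0, -5, 3/2, 3/2]
R3 ← R3 + (1/6)·R1: [0, -11/3, 1/2, 1/2]
R4 ← R4 − (1/6)·R1: [0, -7/3, 1/2, 1/2]
R5 ← R5 − (5/6)·R1: [0, 4/3, -1/2, -1/2]
R6 ← R6 − (1/6)·R1: [0, -1/3, 1/2, 1/2]
R3 ← R3 − (11/15)·R2: [0, 0, -3/5, -3/5]
R4 ← R4 − (7/15)·R2: [0, 0, -1/5, -1/5]
R5 ← R5 + (4/15)·R2: [0, 0, -1/10, -1/10]
R6 ← R6 − (1/15)·R2: [0, 0, 2/5, 2/5]
R4 ← R4 − (1/3)·R3: [0, 0, 0, 0]
R5 ← R5 − (1/6)·R3: [0, 0, 0, 0]
R6 ← R6 + (2/3)·R3: [0, 0, 0, 0]
Echelon form has 3 nonzero rows, so rank(T) = 3.
The rank gives the maximum number of linearly independent rows: 3.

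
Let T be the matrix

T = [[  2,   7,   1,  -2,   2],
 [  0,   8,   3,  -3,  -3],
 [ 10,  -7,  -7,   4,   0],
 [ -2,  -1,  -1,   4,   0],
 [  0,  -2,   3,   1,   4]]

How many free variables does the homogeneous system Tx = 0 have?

Row reduce to echelon form.
R3 ← R3 − (5)·R1: [0, -42, -12, 14, -10]
R4 ← R4 + R1: [0, 6, 0, 2, 2]
R3 ← R3 + (21/4)·R2: [0, 0, 15/4, -7/4, -103/4]
R4 ← R4 − (3/4)·R2: [0, 0, -9/4, 17/4, 17/4]
R5 ← R5 + (1/4)·R2: [0, 0, 15/4, 1/4, 13/4]
R4 ← R4 + (3/5)·R3: [0, 0, 0, 16/5, -56/5]
R5 ← R5 − R3: [0, 0, 0, 2, 29]
R5 ← R5 − (5/8)·R4: [0, 0, 0, 0, 36]
5 nonzero rows, so rank(T) = 5.
T has 5 columns; by rank–nullity, nullity = 5 − 5 = 0.

0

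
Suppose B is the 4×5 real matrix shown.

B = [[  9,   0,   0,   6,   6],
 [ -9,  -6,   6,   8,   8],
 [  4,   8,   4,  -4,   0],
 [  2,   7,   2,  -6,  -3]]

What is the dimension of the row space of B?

Row reduce to echelon form.
R2 ← R2 + R1: [0, -6, 6, 14, 14]
R3 ← R3 − (4/9)·R1: [0, 8, 4, -20/3, -8/3]
R4 ← R4 − (2/9)·R1: [0, 7, 2, -22/3, -13/3]
R3 ← R3 + (4/3)·R2: [0, 0, 12, 12, 16]
R4 ← R4 + (7/6)·R2: [0, 0, 9, 9, 12]
R4 ← R4 − (3/4)·R3: [0, 0, 0, 0, 0]
Echelon form has 3 nonzero rows, so rank(B) = 3.
The row space has dimension equal to the rank: 3.

3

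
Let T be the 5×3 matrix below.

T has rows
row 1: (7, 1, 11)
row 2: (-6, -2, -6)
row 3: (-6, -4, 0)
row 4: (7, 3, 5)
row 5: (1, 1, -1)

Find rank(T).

2

Row reduce to echelon form.
R2 ← R2 + (6/7)·R1: [0, -8/7, 24/7]
R3 ← R3 + (6/7)·R1: [0, -22/7, 66/7]
R4 ← R4 − R1: [0, 2, -6]
R5 ← R5 − (1/7)·R1: [0, 6/7, -18/7]
R3 ← R3 − (11/4)·R2: [0, 0, 0]
R4 ← R4 + (7/4)·R2: [0, 0, 0]
R5 ← R5 + (3/4)·R2: [0, 0, 0]
Echelon form has 2 nonzero rows, so rank(T) = 2.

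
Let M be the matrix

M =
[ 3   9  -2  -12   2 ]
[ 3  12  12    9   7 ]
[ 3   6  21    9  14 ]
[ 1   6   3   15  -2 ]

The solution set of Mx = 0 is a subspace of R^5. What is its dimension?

1

Row reduce to echelon form.
R2 ← R2 − R1: [0, 3, 14, 21, 5]
R3 ← R3 − R1: [0, -3, 23, 21, 12]
R4 ← R4 − (1/3)·R1: [0, 3, 11/3, 19, -8/3]
R3 ← R3 + R2: [0, 0, 37, 42, 17]
R4 ← R4 − R2: [0, 0, -31/3, -2, -23/3]
R4 ← R4 + (31/111)·R3: [0, 0, 0, 360/37, -108/37]
4 nonzero rows, so rank(M) = 4.
M has 5 columns; by rank–nullity, nullity = 5 − 4 = 1.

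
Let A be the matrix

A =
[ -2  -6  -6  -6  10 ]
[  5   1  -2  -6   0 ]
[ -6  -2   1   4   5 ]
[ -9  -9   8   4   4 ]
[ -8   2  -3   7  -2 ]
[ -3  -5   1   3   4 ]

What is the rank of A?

5

Row reduce to echelon form.
R2 ← R2 + (5/2)·R1: [0, -14, -17, -21, 25]
R3 ← R3 − (3)·R1: [0, 16, 19, 22, -25]
R4 ← R4 − (9/2)·R1: [0, 18, 35, 31, -41]
R5 ← R5 − (4)·R1: [0, 26, 21, 31, -42]
R6 ← R6 − (3/2)·R1: [0, 4, 10, 12, -11]
R3 ← R3 + (8/7)·R2: [0, 0, -3/7, -2, 25/7]
R4 ← R4 + (9/7)·R2: [0, 0, 92/7, 4, -62/7]
R5 ← R5 + (13/7)·R2: [0, 0, -74/7, -8, 31/7]
R6 ← R6 + (2/7)·R2: [0, 0, 36/7, 6, -27/7]
R4 ← R4 + (92/3)·R3: [0, 0, 0, -172/3, 302/3]
R5 ← R5 − (74/3)·R3: [0, 0, 0, 124/3, -251/3]
R6 ← R6 + (12)·R3: [0, 0, 0, -18, 39]
R5 ← R5 + (31/43)·R4: [0, 0, 0, 0, -477/43]
R6 ← R6 − (27/86)·R4: [0, 0, 0, 0, 318/43]
R6 ← R6 + (2/3)·R5: [0, 0, 0, 0, 0]
Echelon form has 5 nonzero rows, so rank(A) = 5.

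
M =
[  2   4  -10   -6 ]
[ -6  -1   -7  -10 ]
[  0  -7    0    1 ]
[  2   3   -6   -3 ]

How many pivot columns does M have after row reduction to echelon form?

3

Row reduce to echelon form.
R2 ← R2 + (3)·R1: [0, 11, -37, -28]
R4 ← R4 − R1: [0, -1, 4, 3]
R3 ← R3 + (7/11)·R2: [0, 0, -259/11, -185/11]
R4 ← R4 + (1/11)·R2: [0, 0, 7/11, 5/11]
R4 ← R4 + (1/37)·R3: [0, 0, 0, 0]
Echelon form has 3 nonzero rows, so rank(M) = 3.
Each nonzero row contributes one pivot column: 3 pivot columns.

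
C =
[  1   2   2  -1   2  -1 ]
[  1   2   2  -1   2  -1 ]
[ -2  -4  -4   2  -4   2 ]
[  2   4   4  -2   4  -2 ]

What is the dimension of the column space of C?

1

Row reduce to echelon form.
R2 ← R2 − R1: [0, 0, 0, 0, 0, 0]
R3 ← R3 + (2)·R1: [0, 0, 0, 0, 0, 0]
R4 ← R4 − (2)·R1: [0, 0, 0, 0, 0, 0]
Echelon form has 1 nonzero row, so rank(C) = 1.
The column space has dimension equal to the rank: 1.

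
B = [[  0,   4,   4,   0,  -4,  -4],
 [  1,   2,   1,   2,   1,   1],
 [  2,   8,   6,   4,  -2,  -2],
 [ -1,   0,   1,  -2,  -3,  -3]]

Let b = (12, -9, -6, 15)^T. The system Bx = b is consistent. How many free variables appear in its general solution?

4

Row reduce the augmented matrix [B | b].
Swap R1 ↔ R2
R3 ← R3 − (2)·R1: [0, 4, 4, 0, -4, -4, 12]
R4 ← R4 + R1: [0, 2, 2, 0, -2, -2, 6]
R3 ← R3 − R2: [0, 0, 0, 0, 0, 0, 0]
R4 ← R4 − (1/2)·R2: [0, 0, 0, 0, 0, 0, 0]
The echelon form has 2 nonzero rows, and every pivot lies in the first 6 columns, so rank(B) = rank([B|b]) = 2.
The system is consistent.
Free variables = (unknowns) − (rank) = 6 − 2 = 4.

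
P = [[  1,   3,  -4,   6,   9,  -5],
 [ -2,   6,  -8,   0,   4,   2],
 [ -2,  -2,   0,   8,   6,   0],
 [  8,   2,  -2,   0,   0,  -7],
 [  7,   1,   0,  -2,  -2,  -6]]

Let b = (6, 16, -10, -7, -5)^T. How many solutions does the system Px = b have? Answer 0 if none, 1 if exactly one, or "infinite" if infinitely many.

Row reduce the augmented matrix [P | b].
R2 ← R2 + (2)·R1: [0, 12, -16, 12, 22, -8, 28]
R3 ← R3 + (2)·R1: [0, 4, -8, 20, 24, -10, 2]
R4 ← R4 − (8)·R1: [0, -22, 30, -48, -72, 33, -55]
R5 ← R5 − (7)·R1: [0, -20, 28, -44, -65, 29, -47]
R3 ← R3 − (1/3)·R2: [0, 0, -8/3, 16, 50/3, -22/3, -22/3]
R4 ← R4 + (11/6)·R2: [0, 0, 2/3, -26, -95/3, 55/3, -11/3]
R5 ← R5 + (5/3)·R2: [0, 0, 4/3, -24, -85/3, 47/3, -1/3]
R4 ← R4 + (1/4)·R3: [0, 0, 0, -22, -55/2, 33/2, -11/2]
R5 ← R5 + (1/2)·R3: [0, 0, 0, -16, -20, 12, -4]
R5 ← R5 − (8/11)·R4: [0, 0, 0, 0, 0, 0, 0]
The echelon form has 4 nonzero rows, and every pivot lies in the first 6 columns, so rank(P) = rank([P|b]) = 4.
The system is consistent.
rank = 4 < 6 unknowns, so there are infinitely many solutions.

infinite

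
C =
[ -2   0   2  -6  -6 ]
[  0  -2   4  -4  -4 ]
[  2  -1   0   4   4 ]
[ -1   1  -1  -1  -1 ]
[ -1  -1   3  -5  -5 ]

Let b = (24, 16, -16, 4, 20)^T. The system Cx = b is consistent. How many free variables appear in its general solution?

3

Row reduce the augmented matrix [C | b].
R3 ← R3 + R1: [0, -1, 2, -2, -2, 8]
R4 ← R4 − (1/2)·R1: [0, 1, -2, 2, 2, -8]
R5 ← R5 − (1/2)·R1: [0, -1, 2, -2, -2, 8]
R3 ← R3 − (1/2)·R2: [0, 0, 0, 0, 0, 0]
R4 ← R4 + (1/2)·R2: [0, 0, 0, 0, 0, 0]
R5 ← R5 − (1/2)·R2: [0, 0, 0, 0, 0, 0]
The echelon form has 2 nonzero rows, and every pivot lies in the first 5 columns, so rank(C) = rank([C|b]) = 2.
The system is consistent.
Free variables = (unknowns) − (rank) = 5 − 2 = 3.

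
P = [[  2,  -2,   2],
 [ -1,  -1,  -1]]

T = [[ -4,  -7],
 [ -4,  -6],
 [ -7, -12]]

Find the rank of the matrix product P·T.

2

First compute PT:
[[-14, -26],
 [ 15,  25]]
Now row reduce the product.
R2 ← R2 + (15/14)·R1: [0, -20/7]
2 nonzero rows, so rank(PT) = 2.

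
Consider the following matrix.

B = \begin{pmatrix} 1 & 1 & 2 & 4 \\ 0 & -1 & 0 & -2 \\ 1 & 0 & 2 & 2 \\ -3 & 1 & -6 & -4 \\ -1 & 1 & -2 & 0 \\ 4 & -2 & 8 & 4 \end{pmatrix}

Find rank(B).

Row reduce to echelon form.
R3 ← R3 − R1: [0, -1, 0, -2]
R4 ← R4 + (3)·R1: [0, 4, 0, 8]
R5 ← R5 + R1: [0, 2, 0, 4]
R6 ← R6 − (4)·R1: [0, -6, 0, -12]
R3 ← R3 − R2: [0, 0, 0, 0]
R4 ← R4 + (4)·R2: [0, 0, 0, 0]
R5 ← R5 + (2)·R2: [0, 0, 0, 0]
R6 ← R6 − (6)·R2: [0, 0, 0, 0]
Echelon form has 2 nonzero rows, so rank(B) = 2.

2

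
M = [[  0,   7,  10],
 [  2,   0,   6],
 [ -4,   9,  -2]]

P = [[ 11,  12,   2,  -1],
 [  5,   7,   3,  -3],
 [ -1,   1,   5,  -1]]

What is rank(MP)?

3

First compute MP:
[[ 25,  59,  71, -31],
 [ 16,  30,  34,  -8],
 [  3,  13,   9, -21]]
Now row reduce the product.
R2 ← R2 − (16/25)·R1: [0, -194/25, -286/25, 296/25]
R3 ← R3 − (3/25)·R1: [0, 148/25, 12/25, -432/25]
R3 ← R3 + (74/97)·R2: [0, 0, -800/97, -800/97]
3 nonzero rows, so rank(MP) = 3.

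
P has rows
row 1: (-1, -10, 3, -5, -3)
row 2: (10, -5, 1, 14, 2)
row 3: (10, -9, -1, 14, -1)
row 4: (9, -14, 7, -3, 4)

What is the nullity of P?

1

Row reduce to echelon form.
R2 ← R2 + (10)·R1: [0, -105, 31, -36, -28]
R3 ← R3 + (10)·R1: [0, -109, 29, -36, -31]
R4 ← R4 + (9)·R1: [0, -104, 34, -48, -23]
R3 ← R3 − (109/105)·R2: [0, 0, -334/105, 48/35, -29/15]
R4 ← R4 − (104/105)·R2: [0, 0, 346/105, -432/35, 71/15]
R4 ← R4 + (173/167)·R3: [0, 0, 0, -1824/167, 456/167]
4 nonzero rows, so rank(P) = 4.
P has 5 columns; by rank–nullity, nullity = 5 − 4 = 1.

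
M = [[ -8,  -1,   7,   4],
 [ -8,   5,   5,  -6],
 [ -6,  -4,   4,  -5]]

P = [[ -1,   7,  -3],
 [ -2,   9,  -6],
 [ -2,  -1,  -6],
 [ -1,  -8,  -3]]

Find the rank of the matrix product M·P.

2

First compute MP:
[[ -8, -104, -24],
 [ -6,  32, -18],
 [ 11, -42,  33]]
Now row reduce the product.
R2 ← R2 − (3/4)·R1: [0, 110, 0]
R3 ← R3 + (11/8)·R1: [0, -185, 0]
R3 ← R3 + (37/22)·R2: [0, 0, 0]
2 nonzero rows, so rank(MP) = 2.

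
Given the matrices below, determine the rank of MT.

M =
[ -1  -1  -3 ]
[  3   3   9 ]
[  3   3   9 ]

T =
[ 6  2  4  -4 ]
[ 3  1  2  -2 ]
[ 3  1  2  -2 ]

First compute MT:
[[-18,  -6, -12,  12],
 [ 54,  18,  36, -36],
 [ 54,  18,  36, -36]]
Now row reduce the product.
R2 ← R2 + (3)·R1: [0, 0, 0, 0]
R3 ← R3 + (3)·R1: [0, 0, 0, 0]
1 nonzero row, so rank(MT) = 1.

1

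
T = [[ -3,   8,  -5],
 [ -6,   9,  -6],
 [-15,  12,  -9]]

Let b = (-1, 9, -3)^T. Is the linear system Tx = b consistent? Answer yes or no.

no

Row reduce the augmented matrix [T | b].
R2 ← R2 − (2)·R1: [0, -7, 4, 11]
R3 ← R3 − (5)·R1: [0, -28, 16, 2]
R3 ← R3 − (4)·R2: [0, 0, 0, -42]
The echelon form has 3 nonzero rows; the last pivot sits in the augmented column, so rank(T) = 2 but rank([T|b]) = 3.
Since the ranks differ, the system is inconsistent.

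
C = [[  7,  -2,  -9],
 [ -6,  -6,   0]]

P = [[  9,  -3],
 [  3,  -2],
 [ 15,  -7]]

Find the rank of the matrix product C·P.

First compute CP:
[[-78,  46],
 [-72,  30]]
Now row reduce the product.
R2 ← R2 − (12/13)·R1: [0, -162/13]
2 nonzero rows, so rank(CP) = 2.

2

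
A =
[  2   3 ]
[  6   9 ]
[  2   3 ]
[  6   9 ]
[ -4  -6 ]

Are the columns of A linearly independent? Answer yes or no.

no

Row reduce A to echelon form.
R2 ← R2 − (3)·R1: [0, 0]
R3 ← R3 − R1: [0, 0]
R4 ← R4 − (3)·R1: [0, 0]
R5 ← R5 + (2)·R1: [0, 0]
1 pivot among 2 columns.
Only 1 < 2 pivot columns, so the columns are linearly dependent.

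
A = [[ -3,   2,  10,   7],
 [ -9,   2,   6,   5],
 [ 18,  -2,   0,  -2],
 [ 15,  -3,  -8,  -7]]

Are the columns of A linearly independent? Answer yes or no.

no

Row reduce A to echelon form.
R2 ← R2 − (3)·R1: [0, -4, -24, -16]
R3 ← R3 + (6)·R1: [0, 10, 60, 40]
R4 ← R4 + (5)·R1: [0, 7, 42, 28]
R3 ← R3 + (5/2)·R2: [0, 0, 0, 0]
R4 ← R4 + (7/4)·R2: [0, 0, 0, 0]
2 pivots among 4 columns.
Only 2 < 4 pivot columns, so the columns are linearly dependent.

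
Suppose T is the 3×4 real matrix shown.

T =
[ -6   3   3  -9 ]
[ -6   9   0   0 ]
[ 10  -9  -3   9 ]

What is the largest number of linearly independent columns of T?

2

Row reduce to echelon form.
R2 ← R2 − R1: [0, 6, -3, 9]
R3 ← R3 + (5/3)·R1: [0, -4, 2, -6]
R3 ← R3 + (2/3)·R2: [0, 0, 0, 0]
Echelon form has 2 nonzero rows, so rank(T) = 2.
The rank gives the maximum number of linearly independent columns: 2.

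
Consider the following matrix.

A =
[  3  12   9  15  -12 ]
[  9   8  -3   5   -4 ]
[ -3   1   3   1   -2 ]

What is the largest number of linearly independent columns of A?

3

Row reduce to echelon form.
R2 ← R2 − (3)·R1: [0, -28, -30, -40, 32]
R3 ← R3 + R1: [0, 13, 12, 16, -14]
R3 ← R3 + (13/28)·R2: [0, 0, -27/14, -18/7, 6/7]
Echelon form has 3 nonzero rows, so rank(A) = 3.
The rank gives the maximum number of linearly independent columns: 3.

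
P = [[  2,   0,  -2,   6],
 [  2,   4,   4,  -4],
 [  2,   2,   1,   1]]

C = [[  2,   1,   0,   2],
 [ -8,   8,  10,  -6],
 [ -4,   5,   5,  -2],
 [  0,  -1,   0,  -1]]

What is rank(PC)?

First compute PC:
[[ 12, -14, -10,   2],
 [-44,  58,  60, -24],
 [-16,  22,  25, -11]]
Now row reduce the product.
R2 ← R2 + (11/3)·R1: [0, 20/3, 70/3, -50/3]
R3 ← R3 + (4/3)·R1: [0, 10/3, 35/3, -25/3]
R3 ← R3 − (1/2)·R2: [0, 0, 0, 0]
2 nonzero rows, so rank(PC) = 2.

2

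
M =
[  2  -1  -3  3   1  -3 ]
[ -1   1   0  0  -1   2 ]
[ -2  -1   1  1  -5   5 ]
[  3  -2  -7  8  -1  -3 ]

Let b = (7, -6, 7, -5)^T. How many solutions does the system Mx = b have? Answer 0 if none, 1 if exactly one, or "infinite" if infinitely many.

Row reduce the augmented matrix [M | b].
R2 ← R2 + (1/2)·R1: [0, 1/2, -3/2, 3/2, -1/2, 1/2, -5/2]
R3 ← R3 + R1: [0, -2, -2, 4, -4, 2, 14]
R4 ← R4 − (3/2)·R1: [0, -1/2, -5/2, 7/2, -5/2, 3/2, -31/2]
R3 ← R3 + (4)·R2: [0, 0, -8, 10, -6, 4, 4]
R4 ← R4 + R2: [0, 0, -4, 5, -3, 2, -18]
R4 ← R4 − (1/2)·R3: [0, 0, 0, 0, 0, 0, -20]
The echelon form has 4 nonzero rows; the last pivot sits in the augmented column, so rank(M) = 3 but rank([M|b]) = 4.
Since the ranks differ, the system is inconsistent.
It has no solutions.

0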